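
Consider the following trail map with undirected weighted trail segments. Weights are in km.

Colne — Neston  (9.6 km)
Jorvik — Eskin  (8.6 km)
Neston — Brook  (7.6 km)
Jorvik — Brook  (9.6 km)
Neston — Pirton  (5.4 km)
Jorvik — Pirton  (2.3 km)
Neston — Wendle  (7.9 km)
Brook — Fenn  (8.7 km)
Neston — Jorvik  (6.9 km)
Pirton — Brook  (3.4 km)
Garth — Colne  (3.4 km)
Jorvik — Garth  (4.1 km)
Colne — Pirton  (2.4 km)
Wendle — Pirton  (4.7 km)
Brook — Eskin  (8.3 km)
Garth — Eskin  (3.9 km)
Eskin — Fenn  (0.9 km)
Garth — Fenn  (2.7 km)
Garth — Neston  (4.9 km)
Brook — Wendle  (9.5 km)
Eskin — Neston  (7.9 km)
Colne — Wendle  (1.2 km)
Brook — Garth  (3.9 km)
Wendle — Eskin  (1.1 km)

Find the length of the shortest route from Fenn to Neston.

Running Dijkstra from Fenn:
Fenn: 0
Eskin: 0.9  (via Fenn)
Wendle: 2  (via Eskin)
Garth: 2.7  (via Fenn)
Colne: 3.2  (via Wendle)
Pirton: 5.6  (via Colne)
Brook: 6.6  (via Garth)
Jorvik: 6.8  (via Garth)
Neston: 7.6  (via Garth)
Shortest route: Fenn → Garth → Neston = 7.6 km.

7.6 km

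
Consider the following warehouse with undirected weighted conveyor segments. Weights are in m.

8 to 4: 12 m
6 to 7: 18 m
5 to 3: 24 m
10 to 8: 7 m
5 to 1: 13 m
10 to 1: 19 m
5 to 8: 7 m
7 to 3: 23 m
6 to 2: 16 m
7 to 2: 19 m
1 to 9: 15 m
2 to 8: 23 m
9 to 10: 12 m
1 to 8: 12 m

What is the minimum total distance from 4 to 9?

Shortest distances from 4:
4: 0
8: 12  (via 4)
5: 19  (via 8)
10: 19  (via 8)
1: 24  (via 8)
9: 31  (via 10)
Shortest route: 4 → 8 → 10 → 9 = 31 m.

31 m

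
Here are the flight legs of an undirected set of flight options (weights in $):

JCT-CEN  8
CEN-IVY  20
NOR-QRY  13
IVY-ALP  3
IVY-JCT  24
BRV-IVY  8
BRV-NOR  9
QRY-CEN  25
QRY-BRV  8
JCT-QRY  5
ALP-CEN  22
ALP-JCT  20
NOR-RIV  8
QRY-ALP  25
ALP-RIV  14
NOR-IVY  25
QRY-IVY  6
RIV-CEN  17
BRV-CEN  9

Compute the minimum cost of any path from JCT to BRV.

$13

Enumerating some paths:
JCT–QRY–BRV: 5+8 = 13
JCT–CEN–BRV: 8+9 = 17
The minimum is $13 via JCT–QRY–BRV.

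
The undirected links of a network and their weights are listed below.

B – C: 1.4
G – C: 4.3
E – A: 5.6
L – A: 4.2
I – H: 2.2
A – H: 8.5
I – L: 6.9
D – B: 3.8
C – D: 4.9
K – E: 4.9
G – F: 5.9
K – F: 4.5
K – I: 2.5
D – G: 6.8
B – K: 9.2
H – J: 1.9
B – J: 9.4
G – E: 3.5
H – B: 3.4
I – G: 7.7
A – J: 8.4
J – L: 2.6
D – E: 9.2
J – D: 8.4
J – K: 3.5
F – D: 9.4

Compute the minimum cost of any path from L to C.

9.3

Running Dijkstra from L:
L: 0
J: 2.6  (via L)
A: 4.2  (via L)
H: 4.5  (via J)
K: 6.1  (via J)
I: 6.7  (via H)
B: 7.9  (via H)
C: 9.3  (via B)
Shortest route: L–J–H–B–C = 9.3.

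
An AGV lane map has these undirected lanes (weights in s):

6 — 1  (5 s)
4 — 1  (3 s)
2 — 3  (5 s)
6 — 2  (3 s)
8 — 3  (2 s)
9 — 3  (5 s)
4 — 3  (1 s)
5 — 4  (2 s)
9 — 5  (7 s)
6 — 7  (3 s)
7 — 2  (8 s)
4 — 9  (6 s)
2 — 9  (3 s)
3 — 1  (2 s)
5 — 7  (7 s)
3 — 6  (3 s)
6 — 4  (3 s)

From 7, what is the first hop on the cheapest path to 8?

Compare a few routes:
7 → 6 → 4 → 3 → 8: 3+3+1+2 = 9
7 → 6 → 3 → 8: 3+3+2 = 8
7 → 5 → 4 → 3 → 8: 7+2+1+2 = 12
The minimum is 8 s via 7 → 6 → 3 → 8.
So from 7 the first move is to 6.

6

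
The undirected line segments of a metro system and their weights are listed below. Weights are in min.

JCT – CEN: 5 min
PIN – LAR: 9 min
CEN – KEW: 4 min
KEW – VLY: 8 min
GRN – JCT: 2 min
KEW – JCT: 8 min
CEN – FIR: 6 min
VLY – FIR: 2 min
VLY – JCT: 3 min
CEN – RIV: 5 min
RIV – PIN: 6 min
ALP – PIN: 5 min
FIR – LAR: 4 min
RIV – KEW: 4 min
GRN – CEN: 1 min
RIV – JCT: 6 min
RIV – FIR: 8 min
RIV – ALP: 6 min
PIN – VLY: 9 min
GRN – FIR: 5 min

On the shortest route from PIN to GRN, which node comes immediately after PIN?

Enumerating some paths:
PIN - RIV - KEW - CEN - GRN: 6+4+4+1 = 15
PIN - RIV - CEN - GRN: 6+5+1 = 12
PIN - RIV - JCT - GRN: 6+6+2 = 14
PIN - VLY - JCT - GRN: 9+3+2 = 14
The minimum is 12 min via PIN - RIV - CEN - GRN.
So from PIN the first move is to RIV.

RIV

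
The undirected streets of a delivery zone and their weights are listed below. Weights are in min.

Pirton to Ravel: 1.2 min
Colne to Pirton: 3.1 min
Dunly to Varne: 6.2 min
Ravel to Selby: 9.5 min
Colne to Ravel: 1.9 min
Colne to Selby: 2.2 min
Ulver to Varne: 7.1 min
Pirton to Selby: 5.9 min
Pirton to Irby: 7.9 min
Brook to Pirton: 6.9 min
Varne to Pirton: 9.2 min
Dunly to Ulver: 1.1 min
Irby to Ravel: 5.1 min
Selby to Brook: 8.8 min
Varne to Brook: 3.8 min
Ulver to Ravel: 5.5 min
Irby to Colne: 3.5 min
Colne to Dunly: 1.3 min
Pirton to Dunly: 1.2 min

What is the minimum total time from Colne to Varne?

Candidate routes:
Colne → Dunly → Ulver → Varne: 1.3+1.1+7.1 = 9.5
Colne → Dunly → Varne: 1.3+6.2 = 7.5
The minimum is 7.5 min via Colne → Dunly → Varne.

7.5 min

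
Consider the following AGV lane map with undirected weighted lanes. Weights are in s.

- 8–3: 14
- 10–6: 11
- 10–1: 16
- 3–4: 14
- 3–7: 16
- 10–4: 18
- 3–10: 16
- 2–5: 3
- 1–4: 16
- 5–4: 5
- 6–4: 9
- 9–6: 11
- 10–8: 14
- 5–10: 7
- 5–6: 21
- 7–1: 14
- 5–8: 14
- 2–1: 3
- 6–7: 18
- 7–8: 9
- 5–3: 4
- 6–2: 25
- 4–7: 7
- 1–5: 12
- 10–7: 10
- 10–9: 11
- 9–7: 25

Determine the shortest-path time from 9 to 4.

Running Dijkstra from 9:
9: 0
6: 11  (via 9)
10: 11  (via 9)
5: 18  (via 10)
4: 20  (via 6)
Shortest route: 9–6–4 = 20 s.

20 s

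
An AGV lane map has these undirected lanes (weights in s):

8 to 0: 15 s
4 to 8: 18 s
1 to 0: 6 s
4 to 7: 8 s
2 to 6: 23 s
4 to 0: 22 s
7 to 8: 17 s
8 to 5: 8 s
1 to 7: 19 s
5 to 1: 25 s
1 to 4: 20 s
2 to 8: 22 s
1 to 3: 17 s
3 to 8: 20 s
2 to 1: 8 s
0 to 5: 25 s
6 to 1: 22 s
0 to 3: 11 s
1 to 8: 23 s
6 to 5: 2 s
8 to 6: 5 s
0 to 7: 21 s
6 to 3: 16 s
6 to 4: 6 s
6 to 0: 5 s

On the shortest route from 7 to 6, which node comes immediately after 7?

4

Compare a few routes:
7 → 4 → 6: 8+6 = 14
7 → 8 → 6: 17+5 = 22
The minimum is 14 s via 7 → 4 → 6.
So from 7 the first move is to 4.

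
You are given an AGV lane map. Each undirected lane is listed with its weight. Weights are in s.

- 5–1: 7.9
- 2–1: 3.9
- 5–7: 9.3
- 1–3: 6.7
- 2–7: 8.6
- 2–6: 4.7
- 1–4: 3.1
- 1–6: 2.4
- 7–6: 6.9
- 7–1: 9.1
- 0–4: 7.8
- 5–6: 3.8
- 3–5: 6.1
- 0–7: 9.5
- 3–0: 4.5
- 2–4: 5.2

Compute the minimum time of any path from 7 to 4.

Settle nodes by increasing distance from 7:
7: 0
6: 6.9  (via 7)
2: 8.6  (via 7)
1: 9.1  (via 7)
5: 9.3  (via 7)
0: 9.5  (via 7)
4: 12.2  (via 1)
Shortest route: 7–1–4 = 12.2 s.

12.2 s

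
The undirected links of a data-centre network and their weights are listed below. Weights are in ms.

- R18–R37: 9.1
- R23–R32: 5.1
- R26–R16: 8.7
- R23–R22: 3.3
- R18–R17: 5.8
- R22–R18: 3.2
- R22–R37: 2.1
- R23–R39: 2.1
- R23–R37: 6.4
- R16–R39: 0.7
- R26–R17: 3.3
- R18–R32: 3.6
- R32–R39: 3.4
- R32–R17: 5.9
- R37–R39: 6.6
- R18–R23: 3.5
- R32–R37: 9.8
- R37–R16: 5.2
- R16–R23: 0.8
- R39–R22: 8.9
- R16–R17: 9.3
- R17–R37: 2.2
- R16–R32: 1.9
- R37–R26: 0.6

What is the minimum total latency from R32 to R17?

Shortest distances from R32:
R32: 0
R16: 1.9  (via R32)
R39: 2.6  (via R16)
R23: 2.7  (via R16)
R18: 3.6  (via R32)
R17: 5.9  (via R32)
Shortest route: R32–R17 = 5.9 ms.

5.9 ms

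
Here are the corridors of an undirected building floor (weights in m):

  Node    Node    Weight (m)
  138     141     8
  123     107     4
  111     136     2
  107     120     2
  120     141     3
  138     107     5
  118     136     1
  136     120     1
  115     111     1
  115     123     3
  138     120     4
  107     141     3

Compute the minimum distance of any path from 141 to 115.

Settle nodes by increasing distance from 141:
141: 0
107: 3  (via 141)
120: 3  (via 141)
136: 4  (via 120)
118: 5  (via 136)
111: 6  (via 136)
115: 7  (via 111)
Shortest route: 141–120–136–111–115 = 7 m.

7 m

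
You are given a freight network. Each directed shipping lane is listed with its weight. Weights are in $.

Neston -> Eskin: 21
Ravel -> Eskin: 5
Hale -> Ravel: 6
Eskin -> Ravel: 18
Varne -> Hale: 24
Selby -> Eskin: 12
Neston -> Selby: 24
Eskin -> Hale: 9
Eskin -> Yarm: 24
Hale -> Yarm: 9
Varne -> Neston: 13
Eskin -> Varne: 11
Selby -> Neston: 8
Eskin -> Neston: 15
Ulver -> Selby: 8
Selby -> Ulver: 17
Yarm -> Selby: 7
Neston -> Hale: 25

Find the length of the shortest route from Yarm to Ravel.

Running Dijkstra from Yarm:
Yarm: 0
Selby: 7  (via Yarm)
Neston: 15  (via Selby)
Eskin: 19  (via Selby)
Ulver: 24  (via Selby)
Hale: 28  (via Eskin)
Varne: 30  (via Eskin)
Ravel: 34  (via Hale)
Shortest route: Yarm → Selby → Eskin → Hale → Ravel = $34.

$34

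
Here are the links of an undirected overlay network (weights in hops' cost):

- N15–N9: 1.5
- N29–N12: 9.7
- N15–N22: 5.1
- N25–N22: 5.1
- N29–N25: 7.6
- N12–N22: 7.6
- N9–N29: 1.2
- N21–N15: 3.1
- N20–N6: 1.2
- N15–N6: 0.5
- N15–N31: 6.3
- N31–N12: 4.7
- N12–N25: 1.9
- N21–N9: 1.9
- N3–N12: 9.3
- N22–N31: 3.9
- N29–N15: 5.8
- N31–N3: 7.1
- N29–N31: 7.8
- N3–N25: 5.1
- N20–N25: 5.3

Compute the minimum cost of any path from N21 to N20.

4.8 hops' cost

Candidate routes:
N21–N15–N6–N20: 3.1+0.5+1.2 = 4.8
N21–N9–N15–N6–N20: 1.9+1.5+0.5+1.2 = 5.1
The minimum is 4.8 hops' cost via N21–N15–N6–N20.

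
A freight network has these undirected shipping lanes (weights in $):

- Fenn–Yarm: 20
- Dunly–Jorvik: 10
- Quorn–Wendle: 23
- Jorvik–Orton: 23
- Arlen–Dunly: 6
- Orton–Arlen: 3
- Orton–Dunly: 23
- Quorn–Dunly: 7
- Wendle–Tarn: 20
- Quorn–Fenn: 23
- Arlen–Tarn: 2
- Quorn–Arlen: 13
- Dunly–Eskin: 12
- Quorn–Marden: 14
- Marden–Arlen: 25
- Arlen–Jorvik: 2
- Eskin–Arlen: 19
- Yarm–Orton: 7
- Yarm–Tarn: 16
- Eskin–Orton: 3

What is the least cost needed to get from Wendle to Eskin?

Shortest distances from Wendle:
Wendle: 0
Tarn: 20  (via Wendle)
Arlen: 22  (via Tarn)
Quorn: 23  (via Wendle)
Jorvik: 24  (via Arlen)
Orton: 25  (via Arlen)
Dunly: 28  (via Arlen)
Eskin: 28  (via Orton)
Shortest route: Wendle → Tarn → Arlen → Orton → Eskin = $28.

$28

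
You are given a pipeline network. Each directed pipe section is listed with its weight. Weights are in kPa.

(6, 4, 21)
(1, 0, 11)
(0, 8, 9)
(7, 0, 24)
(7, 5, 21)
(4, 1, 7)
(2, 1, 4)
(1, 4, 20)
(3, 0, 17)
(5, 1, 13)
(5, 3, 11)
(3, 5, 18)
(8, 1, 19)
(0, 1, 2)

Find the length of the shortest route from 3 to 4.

39 kPa

Running Dijkstra from 3:
3: 0
0: 17  (via 3)
5: 18  (via 3)
1: 19  (via 0)
8: 26  (via 0)
4: 39  (via 1)
Shortest route: 3–0–1–4 = 39 kPa.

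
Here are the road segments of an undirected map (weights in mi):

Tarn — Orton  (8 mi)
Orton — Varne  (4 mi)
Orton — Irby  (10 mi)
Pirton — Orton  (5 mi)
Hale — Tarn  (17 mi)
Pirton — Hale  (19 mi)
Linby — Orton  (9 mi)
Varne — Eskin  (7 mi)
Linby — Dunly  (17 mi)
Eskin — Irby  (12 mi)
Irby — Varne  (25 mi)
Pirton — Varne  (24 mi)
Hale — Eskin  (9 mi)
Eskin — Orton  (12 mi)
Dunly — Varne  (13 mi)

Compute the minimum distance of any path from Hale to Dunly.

29 mi

Enumerating some paths:
Hale–Pirton–Orton–Varne–Dunly: 19+5+4+13 = 41
Hale–Eskin–Varne–Dunly: 9+7+13 = 29
Hale–Eskin–Orton–Varne–Dunly: 9+12+4+13 = 38
The minimum is 29 mi via Hale–Eskin–Varne–Dunly.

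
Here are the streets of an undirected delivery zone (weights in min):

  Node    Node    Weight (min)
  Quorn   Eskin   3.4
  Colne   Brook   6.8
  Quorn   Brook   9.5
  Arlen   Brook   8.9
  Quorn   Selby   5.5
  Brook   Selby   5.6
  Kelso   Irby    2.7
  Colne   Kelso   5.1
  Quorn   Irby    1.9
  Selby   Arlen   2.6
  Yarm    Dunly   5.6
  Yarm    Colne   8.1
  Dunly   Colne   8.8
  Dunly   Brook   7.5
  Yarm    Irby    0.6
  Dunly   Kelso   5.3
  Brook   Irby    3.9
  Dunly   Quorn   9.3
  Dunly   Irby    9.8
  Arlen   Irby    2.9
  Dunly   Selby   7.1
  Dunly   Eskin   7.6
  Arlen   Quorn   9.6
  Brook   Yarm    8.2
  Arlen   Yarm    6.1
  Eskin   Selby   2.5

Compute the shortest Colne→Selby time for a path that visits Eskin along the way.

Best Colne to Eskin: Colne → Kelso → Irby → Quorn → Eskin costing 13.1
Shortest Eskin→Selby: Eskin → Selby = 2.5
Total via Eskin: 13.1 + 2.5 = 15.6 min.

15.6 min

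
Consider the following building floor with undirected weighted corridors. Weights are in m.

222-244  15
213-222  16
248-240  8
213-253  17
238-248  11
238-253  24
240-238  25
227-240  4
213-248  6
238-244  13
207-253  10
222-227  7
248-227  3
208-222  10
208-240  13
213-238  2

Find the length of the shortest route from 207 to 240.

Compare a few routes:
207–253–213–238–248–227–240: 10+17+2+11+3+4 = 47
207–253–213–248–227–240: 10+17+6+3+4 = 40
207–253–213–238–248–240: 10+17+2+11+8 = 48
207–253–213–248–240: 10+17+6+8 = 41
Cheapest is 207–253–213–248–227–240 at 40 m.

40 m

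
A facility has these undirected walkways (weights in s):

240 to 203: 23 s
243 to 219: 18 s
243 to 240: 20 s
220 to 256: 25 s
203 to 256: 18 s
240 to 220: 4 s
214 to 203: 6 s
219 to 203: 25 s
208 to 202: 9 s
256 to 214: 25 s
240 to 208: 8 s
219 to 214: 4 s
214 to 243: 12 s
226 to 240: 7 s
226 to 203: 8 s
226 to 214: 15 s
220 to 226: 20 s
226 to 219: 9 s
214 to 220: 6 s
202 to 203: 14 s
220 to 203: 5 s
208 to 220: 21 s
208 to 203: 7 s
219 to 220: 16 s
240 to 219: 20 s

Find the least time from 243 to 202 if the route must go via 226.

47 s

Best 243 to 226: 243 → 214 → 219 → 226 costing 25
Shortest 226→202: 226 → 203 → 202 = 22
Total via 226: 25 + 22 = 47 s.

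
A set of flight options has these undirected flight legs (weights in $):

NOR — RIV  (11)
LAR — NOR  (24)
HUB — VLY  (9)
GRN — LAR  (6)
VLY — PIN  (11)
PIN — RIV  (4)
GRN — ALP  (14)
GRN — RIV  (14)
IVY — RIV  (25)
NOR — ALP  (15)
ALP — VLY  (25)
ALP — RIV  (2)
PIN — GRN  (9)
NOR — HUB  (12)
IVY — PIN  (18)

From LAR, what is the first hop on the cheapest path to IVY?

GRN

Enumerating some paths:
LAR–GRN–PIN–IVY: 6+9+18 = 33
LAR–GRN–RIV–PIN–IVY: 6+14+4+18 = 42
LAR–GRN–PIN–RIV–IVY: 6+9+4+25 = 44
The minimum is $33 via LAR–GRN–PIN–IVY.
So from LAR the first move is to GRN.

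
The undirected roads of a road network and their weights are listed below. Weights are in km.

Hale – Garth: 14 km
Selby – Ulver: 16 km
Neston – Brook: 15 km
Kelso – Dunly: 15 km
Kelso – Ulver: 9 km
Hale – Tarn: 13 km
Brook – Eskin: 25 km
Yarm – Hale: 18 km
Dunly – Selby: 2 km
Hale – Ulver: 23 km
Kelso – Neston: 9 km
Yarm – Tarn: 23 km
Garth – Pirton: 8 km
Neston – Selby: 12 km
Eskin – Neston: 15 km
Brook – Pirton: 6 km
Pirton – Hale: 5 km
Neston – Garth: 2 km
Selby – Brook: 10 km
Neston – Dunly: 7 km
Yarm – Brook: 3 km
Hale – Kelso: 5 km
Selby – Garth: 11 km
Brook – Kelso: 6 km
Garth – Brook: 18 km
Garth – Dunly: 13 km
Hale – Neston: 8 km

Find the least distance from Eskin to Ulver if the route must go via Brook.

Best Eskin to Brook: Eskin → Brook costing 25
Shortest Brook→Ulver: Brook → Kelso → Ulver = 15
Total via Brook: 25 + 15 = 40 km.

40 km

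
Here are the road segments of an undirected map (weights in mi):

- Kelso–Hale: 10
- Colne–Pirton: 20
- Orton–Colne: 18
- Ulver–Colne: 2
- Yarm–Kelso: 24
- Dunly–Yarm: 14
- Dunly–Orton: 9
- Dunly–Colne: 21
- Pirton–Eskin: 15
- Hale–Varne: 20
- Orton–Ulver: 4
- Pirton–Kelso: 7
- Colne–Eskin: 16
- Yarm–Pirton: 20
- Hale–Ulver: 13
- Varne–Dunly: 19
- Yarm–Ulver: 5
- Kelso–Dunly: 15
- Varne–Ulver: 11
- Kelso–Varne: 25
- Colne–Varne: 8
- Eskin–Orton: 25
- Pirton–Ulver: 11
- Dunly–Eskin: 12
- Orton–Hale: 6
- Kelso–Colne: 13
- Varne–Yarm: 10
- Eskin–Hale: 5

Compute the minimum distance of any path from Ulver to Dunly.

Compare a few routes:
Ulver - Orton - Dunly: 4+9 = 13
Ulver - Yarm - Dunly: 5+14 = 19
Cheapest is Ulver - Orton - Dunly at 13 mi.

13 mi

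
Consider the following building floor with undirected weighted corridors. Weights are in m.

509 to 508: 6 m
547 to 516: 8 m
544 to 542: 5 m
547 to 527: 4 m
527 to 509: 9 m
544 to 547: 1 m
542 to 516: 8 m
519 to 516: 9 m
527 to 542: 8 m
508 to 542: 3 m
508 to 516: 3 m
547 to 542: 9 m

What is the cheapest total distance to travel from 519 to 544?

Settle nodes by increasing distance from 519:
519: 0
516: 9  (via 519)
508: 12  (via 516)
542: 15  (via 508)
547: 17  (via 516)
509: 18  (via 508)
544: 18  (via 547)
Shortest route: 519 → 516 → 547 → 544 = 18 m.

18 m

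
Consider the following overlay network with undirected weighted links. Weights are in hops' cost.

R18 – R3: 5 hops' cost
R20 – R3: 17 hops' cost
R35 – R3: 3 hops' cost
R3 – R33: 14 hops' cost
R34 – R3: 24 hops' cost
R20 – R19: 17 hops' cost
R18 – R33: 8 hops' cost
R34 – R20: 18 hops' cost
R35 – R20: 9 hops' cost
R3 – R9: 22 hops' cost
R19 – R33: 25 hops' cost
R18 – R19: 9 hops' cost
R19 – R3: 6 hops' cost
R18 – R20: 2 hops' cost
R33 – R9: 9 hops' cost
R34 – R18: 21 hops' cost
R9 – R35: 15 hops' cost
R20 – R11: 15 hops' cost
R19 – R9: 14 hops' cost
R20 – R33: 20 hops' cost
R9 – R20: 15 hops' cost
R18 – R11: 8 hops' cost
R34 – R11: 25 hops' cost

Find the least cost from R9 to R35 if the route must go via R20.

24 hops' cost

Shortest R9→R20: R9 → R20 = 15
Best R20 to R35: R20 → R35 costing 9
Total via R20: 15 + 9 = 24 hops' cost.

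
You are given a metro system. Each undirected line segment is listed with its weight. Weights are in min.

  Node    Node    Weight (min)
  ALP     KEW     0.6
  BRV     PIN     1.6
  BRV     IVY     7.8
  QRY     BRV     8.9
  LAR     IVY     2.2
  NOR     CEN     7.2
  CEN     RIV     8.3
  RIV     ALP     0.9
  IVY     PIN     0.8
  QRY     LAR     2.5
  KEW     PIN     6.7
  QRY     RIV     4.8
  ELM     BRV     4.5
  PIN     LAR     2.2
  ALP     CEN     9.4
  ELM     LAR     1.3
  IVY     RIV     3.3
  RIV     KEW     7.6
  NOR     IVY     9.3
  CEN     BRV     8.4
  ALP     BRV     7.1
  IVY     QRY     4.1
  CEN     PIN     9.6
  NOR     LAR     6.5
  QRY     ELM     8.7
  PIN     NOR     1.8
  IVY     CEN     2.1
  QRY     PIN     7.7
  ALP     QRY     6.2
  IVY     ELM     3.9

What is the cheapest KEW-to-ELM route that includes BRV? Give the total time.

11.7 min

Best KEW to BRV: KEW–ALP–RIV–IVY–PIN–BRV costing 7.2
Best BRV to ELM: BRV–ELM costing 4.5
Total via BRV: 7.2 + 4.5 = 11.7 min.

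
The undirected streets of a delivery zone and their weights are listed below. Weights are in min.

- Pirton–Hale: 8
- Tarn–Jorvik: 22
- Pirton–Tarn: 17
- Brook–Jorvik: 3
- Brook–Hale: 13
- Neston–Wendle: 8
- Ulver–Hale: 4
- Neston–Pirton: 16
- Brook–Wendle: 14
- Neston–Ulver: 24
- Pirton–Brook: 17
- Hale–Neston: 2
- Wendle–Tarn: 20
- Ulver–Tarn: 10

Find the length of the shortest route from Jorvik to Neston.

18 min

Enumerating some paths:
Jorvik–Brook–Wendle–Neston: 3+14+8 = 25
Jorvik–Brook–Hale–Neston: 3+13+2 = 18
Cheapest is Jorvik–Brook–Hale–Neston at 18 min.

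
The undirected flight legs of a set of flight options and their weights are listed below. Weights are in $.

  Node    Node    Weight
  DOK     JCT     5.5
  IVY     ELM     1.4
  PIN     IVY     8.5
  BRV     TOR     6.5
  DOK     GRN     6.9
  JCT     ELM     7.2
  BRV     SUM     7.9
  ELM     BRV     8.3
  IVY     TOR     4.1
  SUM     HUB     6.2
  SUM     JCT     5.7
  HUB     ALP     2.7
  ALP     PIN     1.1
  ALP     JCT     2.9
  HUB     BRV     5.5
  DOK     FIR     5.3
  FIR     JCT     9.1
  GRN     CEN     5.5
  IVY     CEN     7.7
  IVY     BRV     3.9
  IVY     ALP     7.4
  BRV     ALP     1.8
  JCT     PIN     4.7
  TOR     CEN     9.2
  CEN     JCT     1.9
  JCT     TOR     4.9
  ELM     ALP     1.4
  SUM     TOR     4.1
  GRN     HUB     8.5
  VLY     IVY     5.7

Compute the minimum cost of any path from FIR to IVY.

$14.8

Enumerating some paths:
FIR–JCT–ALP–ELM–IVY: 9.1+2.9+1.4+1.4 = 14.8
FIR–JCT–ALP–BRV–IVY: 9.1+2.9+1.8+3.9 = 17.7
FIR–DOK–JCT–ALP–ELM–IVY: 5.3+5.5+2.9+1.4+1.4 = 16.5
Cheapest is FIR–JCT–ALP–ELM–IVY at $14.8.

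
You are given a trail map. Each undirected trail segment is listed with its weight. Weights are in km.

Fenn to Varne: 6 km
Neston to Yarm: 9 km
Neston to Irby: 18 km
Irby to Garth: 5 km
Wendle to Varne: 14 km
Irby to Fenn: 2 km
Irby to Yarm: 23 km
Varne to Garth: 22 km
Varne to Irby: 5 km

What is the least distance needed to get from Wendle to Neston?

37 km

Candidate routes:
Wendle - Varne - Fenn - Irby - Neston: 14+6+2+18 = 40
Wendle - Varne - Irby - Neston: 14+5+18 = 37
Cheapest is Wendle - Varne - Irby - Neston at 37 km.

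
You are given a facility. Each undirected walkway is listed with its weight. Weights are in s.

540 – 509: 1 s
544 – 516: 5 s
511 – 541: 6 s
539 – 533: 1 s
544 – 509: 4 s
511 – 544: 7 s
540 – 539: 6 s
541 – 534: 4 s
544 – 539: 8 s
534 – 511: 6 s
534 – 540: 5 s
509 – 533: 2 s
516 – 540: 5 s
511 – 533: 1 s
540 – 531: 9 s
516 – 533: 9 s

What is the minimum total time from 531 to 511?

Running Dijkstra from 531:
531: 0
540: 9  (via 531)
509: 10  (via 540)
533: 12  (via 509)
539: 13  (via 533)
511: 13  (via 533)
Shortest route: 531 → 540 → 509 → 533 → 511 = 13 s.

13 s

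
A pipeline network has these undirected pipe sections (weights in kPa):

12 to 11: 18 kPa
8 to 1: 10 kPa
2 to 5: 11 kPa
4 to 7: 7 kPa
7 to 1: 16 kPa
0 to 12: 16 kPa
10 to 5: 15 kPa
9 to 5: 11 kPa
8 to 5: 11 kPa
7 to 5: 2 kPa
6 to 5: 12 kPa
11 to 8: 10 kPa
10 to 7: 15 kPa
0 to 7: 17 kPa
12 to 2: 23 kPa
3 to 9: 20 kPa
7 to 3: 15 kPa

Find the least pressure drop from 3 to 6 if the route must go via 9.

Best 3 to 9: 3 → 9 costing 20
Shortest 9→6: 9 → 5 → 6 = 23
Total via 9: 20 + 23 = 43 kPa.

43 kPa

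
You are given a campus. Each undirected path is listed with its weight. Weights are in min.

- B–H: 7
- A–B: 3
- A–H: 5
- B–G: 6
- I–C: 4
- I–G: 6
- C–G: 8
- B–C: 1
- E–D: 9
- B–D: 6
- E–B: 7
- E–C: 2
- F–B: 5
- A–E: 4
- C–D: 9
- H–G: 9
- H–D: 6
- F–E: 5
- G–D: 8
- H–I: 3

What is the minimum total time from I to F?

10 min

Running Dijkstra from I:
I: 0
H: 3  (via I)
C: 4  (via I)
B: 5  (via C)
E: 6  (via C)
G: 6  (via I)
A: 8  (via H)
D: 9  (via H)
F: 10  (via B)
Shortest route: I → C → B → F = 10 min.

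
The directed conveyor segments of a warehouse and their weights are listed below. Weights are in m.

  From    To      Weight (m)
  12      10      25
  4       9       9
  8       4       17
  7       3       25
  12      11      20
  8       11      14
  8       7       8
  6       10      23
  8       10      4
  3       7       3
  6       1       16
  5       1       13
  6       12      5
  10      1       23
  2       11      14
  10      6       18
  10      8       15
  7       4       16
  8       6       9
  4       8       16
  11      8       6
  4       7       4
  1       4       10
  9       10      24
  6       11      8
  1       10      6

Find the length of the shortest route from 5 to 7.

Enumerating some paths:
5–1–4–8–7: 13+10+16+8 = 47
5–1–10–8–7: 13+6+15+8 = 42
5–1–4–7: 13+10+4 = 27
Cheapest is 5–1–4–7 at 27 m.

27 m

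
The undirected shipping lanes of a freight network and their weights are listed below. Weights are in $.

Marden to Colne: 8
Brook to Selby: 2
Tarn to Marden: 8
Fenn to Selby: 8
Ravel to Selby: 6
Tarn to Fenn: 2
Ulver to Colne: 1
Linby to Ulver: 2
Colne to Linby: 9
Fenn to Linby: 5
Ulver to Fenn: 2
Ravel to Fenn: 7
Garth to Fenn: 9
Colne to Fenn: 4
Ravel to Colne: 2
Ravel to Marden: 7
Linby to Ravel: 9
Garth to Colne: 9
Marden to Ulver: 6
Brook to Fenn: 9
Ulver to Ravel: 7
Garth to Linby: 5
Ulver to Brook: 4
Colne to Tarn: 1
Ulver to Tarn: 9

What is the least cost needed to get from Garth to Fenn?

$9

Enumerating some paths:
Garth - Linby - Ulver - Colne - Tarn - Fenn: 5+2+1+1+2 = 11
Garth - Colne - Tarn - Fenn: 9+1+2 = 12
Garth - Fenn: 9 = 9
Garth - Linby - Fenn: 5+5 = 10
The minimum is $9 via Garth - Fenn.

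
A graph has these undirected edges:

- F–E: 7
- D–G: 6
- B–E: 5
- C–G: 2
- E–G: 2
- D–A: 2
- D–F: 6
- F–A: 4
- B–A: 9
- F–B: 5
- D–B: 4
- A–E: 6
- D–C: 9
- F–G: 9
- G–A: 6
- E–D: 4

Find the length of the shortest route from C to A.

Settle nodes by increasing distance from C:
C: 0
G: 2  (via C)
E: 4  (via G)
A: 8  (via G)
Shortest route: C → G → A = 8.

8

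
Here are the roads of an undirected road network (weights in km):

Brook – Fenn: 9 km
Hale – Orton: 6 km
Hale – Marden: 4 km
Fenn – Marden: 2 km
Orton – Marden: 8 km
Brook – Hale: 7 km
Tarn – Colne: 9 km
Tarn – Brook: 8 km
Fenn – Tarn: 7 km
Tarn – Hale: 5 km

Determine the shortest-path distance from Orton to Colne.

20 km

Candidate routes:
Orton → Marden → Hale → Tarn → Colne: 8+4+5+9 = 26
Orton → Hale → Tarn → Colne: 6+5+9 = 20
Orton → Marden → Fenn → Tarn → Colne: 8+2+7+9 = 26
Cheapest is Orton → Hale → Tarn → Colne at 20 km.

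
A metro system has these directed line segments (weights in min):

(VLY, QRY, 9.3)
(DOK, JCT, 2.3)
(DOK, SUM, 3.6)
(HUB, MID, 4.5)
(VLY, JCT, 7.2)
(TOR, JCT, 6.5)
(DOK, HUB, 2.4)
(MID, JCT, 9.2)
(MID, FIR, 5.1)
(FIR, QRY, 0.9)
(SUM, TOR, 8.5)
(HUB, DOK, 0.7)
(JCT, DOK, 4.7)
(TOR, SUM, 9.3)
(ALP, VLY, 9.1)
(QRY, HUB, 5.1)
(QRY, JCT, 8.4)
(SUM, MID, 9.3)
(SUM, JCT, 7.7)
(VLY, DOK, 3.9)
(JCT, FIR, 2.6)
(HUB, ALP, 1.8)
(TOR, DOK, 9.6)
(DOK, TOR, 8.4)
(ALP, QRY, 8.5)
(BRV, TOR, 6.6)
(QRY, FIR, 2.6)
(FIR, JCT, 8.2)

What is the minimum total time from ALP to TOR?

21.4 min

Enumerating some paths:
ALP → QRY → HUB → DOK → SUM → TOR: 8.5+5.1+0.7+3.6+8.5 = 26.4
ALP → VLY → DOK → SUM → TOR: 9.1+3.9+3.6+8.5 = 25.1
ALP → VLY → DOK → TOR: 9.1+3.9+8.4 = 21.4
ALP → QRY → HUB → DOK → TOR: 8.5+5.1+0.7+8.4 = 22.7
Cheapest is ALP → VLY → DOK → TOR at 21.4 min.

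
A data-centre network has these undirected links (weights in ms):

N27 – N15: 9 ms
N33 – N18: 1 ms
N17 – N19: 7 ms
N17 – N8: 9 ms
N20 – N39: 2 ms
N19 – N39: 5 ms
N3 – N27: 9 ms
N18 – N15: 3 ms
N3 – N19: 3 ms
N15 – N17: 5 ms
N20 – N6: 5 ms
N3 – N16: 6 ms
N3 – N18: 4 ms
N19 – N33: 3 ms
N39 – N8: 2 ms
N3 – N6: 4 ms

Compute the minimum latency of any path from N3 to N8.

Enumerating some paths:
N3 → N19 → N39 → N8: 3+5+2 = 10
N3 → N6 → N20 → N39 → N8: 4+5+2+2 = 13
Cheapest is N3 → N19 → N39 → N8 at 10 ms.

10 ms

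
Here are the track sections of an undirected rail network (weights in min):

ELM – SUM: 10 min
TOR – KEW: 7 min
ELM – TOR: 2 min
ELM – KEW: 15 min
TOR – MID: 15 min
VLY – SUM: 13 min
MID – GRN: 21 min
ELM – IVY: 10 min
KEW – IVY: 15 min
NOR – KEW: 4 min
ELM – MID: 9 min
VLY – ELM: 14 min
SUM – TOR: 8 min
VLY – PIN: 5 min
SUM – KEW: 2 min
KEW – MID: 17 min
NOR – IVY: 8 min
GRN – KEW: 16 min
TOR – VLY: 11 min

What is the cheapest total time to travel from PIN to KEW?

Settle nodes by increasing distance from PIN:
PIN: 0
VLY: 5  (via PIN)
TOR: 16  (via VLY)
SUM: 18  (via VLY)
ELM: 18  (via TOR)
KEW: 20  (via SUM)
Shortest route: PIN–VLY–SUM–KEW = 20 min.

20 min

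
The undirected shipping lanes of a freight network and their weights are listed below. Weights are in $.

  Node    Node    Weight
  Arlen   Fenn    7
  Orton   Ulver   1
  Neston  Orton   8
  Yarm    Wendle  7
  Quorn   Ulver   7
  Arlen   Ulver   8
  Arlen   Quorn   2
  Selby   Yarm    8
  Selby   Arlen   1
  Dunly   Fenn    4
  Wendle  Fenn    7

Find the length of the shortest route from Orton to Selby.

$10

Settle nodes by increasing distance from Orton:
Orton: 0
Ulver: 1  (via Orton)
Quorn: 8  (via Ulver)
Neston: 8  (via Orton)
Arlen: 9  (via Ulver)
Selby: 10  (via Arlen)
Shortest route: Orton → Ulver → Arlen → Selby = $10.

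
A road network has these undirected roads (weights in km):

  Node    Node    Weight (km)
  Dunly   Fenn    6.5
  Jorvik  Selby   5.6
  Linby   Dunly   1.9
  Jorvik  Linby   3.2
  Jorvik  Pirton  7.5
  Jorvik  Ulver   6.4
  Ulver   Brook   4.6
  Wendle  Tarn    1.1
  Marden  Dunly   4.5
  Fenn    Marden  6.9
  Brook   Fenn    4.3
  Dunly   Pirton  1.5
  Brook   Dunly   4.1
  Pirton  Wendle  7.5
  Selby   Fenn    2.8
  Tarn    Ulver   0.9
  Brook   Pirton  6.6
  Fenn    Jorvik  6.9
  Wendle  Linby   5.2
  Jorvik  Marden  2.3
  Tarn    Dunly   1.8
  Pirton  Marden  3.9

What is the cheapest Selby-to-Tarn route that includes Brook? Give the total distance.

12.6 km

Shortest Selby→Brook: Selby–Fenn–Brook = 7.1
Best Brook to Tarn: Brook–Ulver–Tarn costing 5.5
Total via Brook: 7.1 + 5.5 = 12.6 km.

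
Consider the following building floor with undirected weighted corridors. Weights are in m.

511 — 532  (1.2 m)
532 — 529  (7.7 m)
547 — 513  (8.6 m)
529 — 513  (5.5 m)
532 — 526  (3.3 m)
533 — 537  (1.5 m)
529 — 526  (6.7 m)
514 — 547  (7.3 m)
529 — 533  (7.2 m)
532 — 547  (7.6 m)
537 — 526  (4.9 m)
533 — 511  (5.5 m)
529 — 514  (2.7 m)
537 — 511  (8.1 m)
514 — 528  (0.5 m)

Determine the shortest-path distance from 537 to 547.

Enumerating some paths:
537–526–532–547: 4.9+3.3+7.6 = 15.8
537–511–532–547: 8.1+1.2+7.6 = 16.9
The minimum is 15.8 m via 537–526–532–547.

15.8 m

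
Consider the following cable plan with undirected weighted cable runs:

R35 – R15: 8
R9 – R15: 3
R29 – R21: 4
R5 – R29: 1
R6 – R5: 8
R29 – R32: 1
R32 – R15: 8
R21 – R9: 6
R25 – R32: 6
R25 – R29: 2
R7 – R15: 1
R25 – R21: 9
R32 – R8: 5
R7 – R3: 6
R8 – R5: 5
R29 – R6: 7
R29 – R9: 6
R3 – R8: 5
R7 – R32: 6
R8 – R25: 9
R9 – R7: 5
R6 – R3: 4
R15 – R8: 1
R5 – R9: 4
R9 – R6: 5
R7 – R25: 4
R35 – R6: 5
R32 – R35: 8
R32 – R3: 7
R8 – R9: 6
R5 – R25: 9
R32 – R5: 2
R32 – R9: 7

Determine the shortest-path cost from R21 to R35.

Settle nodes by increasing distance from R21:
R21: 0
R29: 4  (via R21)
R5: 5  (via R29)
R32: 5  (via R29)
R9: 6  (via R21)
R25: 6  (via R29)
R15: 9  (via R9)
R8: 10  (via R5)
R7: 10  (via R25)
R6: 11  (via R29)
R3: 12  (via R32)
R35: 13  (via R32)
Shortest route: R21–R29–R32–R35 = 13.

13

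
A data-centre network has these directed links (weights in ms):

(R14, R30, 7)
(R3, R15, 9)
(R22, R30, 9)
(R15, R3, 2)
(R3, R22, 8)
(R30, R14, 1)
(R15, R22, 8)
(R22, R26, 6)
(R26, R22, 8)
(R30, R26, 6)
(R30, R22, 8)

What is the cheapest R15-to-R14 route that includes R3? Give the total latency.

20 ms

Best R15 to R3: R15–R3 costing 2
Shortest R3→R14: R3–R22–R30–R14 = 18
Total via R3: 2 + 18 = 20 ms.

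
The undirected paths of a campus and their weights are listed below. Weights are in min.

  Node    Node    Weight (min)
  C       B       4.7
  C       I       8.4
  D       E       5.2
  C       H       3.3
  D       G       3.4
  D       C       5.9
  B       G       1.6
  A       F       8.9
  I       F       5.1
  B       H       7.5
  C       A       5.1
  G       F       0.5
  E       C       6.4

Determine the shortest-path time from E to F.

9.1 min

Candidate routes:
E–C–B–G–F: 6.4+4.7+1.6+0.5 = 13.2
E–D–G–F: 5.2+3.4+0.5 = 9.1
E–C–D–G–F: 6.4+5.9+3.4+0.5 = 16.2
E–D–C–B–G–F: 5.2+5.9+4.7+1.6+0.5 = 17.9
Cheapest is E–D–G–F at 9.1 min.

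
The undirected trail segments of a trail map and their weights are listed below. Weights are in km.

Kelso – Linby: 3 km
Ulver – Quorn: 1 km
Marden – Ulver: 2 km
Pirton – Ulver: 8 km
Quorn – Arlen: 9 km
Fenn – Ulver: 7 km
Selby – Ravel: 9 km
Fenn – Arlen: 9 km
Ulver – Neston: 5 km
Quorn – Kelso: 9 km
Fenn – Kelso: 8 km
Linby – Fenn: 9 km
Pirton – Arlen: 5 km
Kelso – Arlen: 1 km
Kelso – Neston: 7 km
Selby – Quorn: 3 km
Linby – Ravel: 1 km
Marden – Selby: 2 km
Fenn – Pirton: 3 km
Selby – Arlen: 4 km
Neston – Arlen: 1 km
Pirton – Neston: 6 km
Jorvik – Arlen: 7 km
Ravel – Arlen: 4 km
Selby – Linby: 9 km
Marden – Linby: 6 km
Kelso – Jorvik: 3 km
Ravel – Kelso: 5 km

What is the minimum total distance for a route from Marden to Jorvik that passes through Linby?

12 km

Best Marden to Linby: Marden → Linby costing 6
Shortest Linby→Jorvik: Linby → Kelso → Jorvik = 6
Total via Linby: 6 + 6 = 12 km.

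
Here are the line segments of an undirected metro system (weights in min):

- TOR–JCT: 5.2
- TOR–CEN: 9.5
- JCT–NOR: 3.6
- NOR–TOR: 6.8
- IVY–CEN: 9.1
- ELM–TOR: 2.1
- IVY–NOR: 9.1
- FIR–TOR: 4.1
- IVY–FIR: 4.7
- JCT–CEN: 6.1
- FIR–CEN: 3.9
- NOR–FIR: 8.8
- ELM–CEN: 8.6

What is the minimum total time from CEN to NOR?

9.7 min

Enumerating some paths:
CEN - FIR - NOR: 3.9+8.8 = 12.7
CEN - FIR - TOR - NOR: 3.9+4.1+6.8 = 14.8
CEN - JCT - NOR: 6.1+3.6 = 9.7
CEN - TOR - NOR: 9.5+6.8 = 16.3
The minimum is 9.7 min via CEN - JCT - NOR.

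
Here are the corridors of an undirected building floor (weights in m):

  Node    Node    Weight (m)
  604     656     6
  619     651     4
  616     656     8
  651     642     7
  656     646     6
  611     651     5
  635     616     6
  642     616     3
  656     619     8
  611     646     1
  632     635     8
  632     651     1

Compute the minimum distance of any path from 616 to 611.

15 m

Candidate routes:
616 - 642 - 651 - 611: 3+7+5 = 15
616 - 656 - 619 - 651 - 611: 8+8+4+5 = 25
616 - 642 - 651 - 619 - 656 - 646 - 611: 3+7+4+8+6+1 = 29
616 - 635 - 632 - 651 - 611: 6+8+1+5 = 20
Cheapest is 616 - 642 - 651 - 611 at 15 m.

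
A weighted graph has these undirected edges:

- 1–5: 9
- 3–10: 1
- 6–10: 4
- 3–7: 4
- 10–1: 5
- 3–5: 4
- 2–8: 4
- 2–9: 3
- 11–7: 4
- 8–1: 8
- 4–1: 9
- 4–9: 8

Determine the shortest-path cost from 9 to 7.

Enumerating some paths:
9 - 4 - 1 - 5 - 3 - 7: 8+9+9+4+4 = 34
9 - 2 - 8 - 1 - 10 - 3 - 7: 3+4+8+5+1+4 = 25
9 - 2 - 8 - 1 - 5 - 3 - 7: 3+4+8+9+4+4 = 32
9 - 4 - 1 - 10 - 3 - 7: 8+9+5+1+4 = 27
The minimum is 25 via 9 - 2 - 8 - 1 - 10 - 3 - 7.

25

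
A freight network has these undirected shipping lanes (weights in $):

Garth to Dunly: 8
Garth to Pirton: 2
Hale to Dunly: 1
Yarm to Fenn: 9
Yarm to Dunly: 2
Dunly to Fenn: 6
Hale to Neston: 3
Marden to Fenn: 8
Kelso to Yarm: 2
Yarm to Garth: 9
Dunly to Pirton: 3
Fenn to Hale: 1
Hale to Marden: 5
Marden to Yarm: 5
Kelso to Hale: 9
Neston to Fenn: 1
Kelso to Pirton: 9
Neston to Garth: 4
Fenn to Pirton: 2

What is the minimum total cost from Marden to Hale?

$5

Shortest distances from Marden:
Marden: 0
Yarm: 5  (via Marden)
Hale: 5  (via Marden)
Shortest route: Marden–Hale = $5.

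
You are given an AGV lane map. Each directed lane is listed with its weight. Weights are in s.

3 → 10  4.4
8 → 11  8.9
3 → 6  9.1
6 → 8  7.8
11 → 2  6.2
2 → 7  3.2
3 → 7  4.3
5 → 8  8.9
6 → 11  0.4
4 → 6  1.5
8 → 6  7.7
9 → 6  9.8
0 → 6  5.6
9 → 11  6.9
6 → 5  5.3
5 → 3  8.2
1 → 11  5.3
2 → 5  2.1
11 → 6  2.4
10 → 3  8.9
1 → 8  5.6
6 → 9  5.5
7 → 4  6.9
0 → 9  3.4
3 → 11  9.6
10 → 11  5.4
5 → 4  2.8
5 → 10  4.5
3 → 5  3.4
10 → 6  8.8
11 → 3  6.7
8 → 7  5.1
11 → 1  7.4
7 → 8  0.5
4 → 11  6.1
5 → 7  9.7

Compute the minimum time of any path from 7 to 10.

18 s

Enumerating some paths:
7–8–6–5–10: 0.5+7.7+5.3+4.5 = 18
7–4–6–5–10: 6.9+1.5+5.3+4.5 = 18.2
The minimum is 18 s via 7–8–6–5–10.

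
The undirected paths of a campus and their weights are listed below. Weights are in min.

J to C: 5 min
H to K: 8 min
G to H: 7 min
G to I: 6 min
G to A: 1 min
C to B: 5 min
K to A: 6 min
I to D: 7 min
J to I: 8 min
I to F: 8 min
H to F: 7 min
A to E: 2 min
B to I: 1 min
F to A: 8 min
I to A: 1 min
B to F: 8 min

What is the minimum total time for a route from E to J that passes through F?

26 min

Shortest E→F: E → A → F = 10
Shortest F→J: F → I → J = 16
Total via F: 10 + 16 = 26 min.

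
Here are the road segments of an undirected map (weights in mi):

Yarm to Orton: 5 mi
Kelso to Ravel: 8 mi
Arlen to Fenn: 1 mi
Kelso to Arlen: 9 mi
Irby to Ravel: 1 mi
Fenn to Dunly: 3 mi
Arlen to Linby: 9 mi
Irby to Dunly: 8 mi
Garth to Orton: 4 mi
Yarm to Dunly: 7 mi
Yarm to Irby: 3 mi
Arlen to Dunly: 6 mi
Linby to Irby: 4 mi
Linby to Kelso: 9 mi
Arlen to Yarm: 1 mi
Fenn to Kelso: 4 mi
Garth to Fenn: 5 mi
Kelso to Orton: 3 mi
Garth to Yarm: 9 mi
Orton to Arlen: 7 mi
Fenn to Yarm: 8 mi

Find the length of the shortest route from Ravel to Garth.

11 mi

Settle nodes by increasing distance from Ravel:
Ravel: 0
Irby: 1  (via Ravel)
Yarm: 4  (via Irby)
Linby: 5  (via Irby)
Arlen: 5  (via Yarm)
Fenn: 6  (via Arlen)
Kelso: 8  (via Ravel)
Orton: 9  (via Yarm)
Dunly: 9  (via Irby)
Garth: 11  (via Fenn)
Shortest route: Ravel–Irby–Yarm–Arlen–Fenn–Garth = 11 mi.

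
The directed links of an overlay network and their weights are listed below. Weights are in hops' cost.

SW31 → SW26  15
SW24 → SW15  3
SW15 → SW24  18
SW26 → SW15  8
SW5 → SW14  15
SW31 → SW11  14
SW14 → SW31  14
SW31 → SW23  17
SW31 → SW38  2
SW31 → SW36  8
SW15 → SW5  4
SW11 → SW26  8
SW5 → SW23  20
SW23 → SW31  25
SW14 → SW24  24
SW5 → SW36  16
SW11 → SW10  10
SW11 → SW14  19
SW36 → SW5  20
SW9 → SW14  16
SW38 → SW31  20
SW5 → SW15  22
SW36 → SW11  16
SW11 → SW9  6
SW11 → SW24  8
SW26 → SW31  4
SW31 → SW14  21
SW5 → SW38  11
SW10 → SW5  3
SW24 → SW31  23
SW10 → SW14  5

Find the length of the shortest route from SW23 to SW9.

Enumerating some paths:
SW23 → SW31 → SW11 → SW9: 25+14+6 = 45
SW23 → SW31 → SW36 → SW11 → SW9: 25+8+16+6 = 55
The minimum is 45 hops' cost via SW23 → SW31 → SW11 → SW9.

45 hops' cost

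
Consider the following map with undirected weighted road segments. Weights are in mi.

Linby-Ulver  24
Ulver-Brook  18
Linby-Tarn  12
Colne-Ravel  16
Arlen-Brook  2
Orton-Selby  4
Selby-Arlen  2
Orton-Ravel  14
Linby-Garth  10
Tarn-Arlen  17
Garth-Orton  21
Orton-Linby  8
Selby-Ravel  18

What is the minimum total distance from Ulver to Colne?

56 mi

Shortest distances from Ulver:
Ulver: 0
Brook: 18  (via Ulver)
Arlen: 20  (via Brook)
Selby: 22  (via Arlen)
Linby: 24  (via Ulver)
Orton: 26  (via Selby)
Garth: 34  (via Linby)
Tarn: 36  (via Linby)
Ravel: 40  (via Selby)
Colne: 56  (via Ravel)
Shortest route: Ulver–Brook–Arlen–Selby–Ravel–Colne = 56 mi.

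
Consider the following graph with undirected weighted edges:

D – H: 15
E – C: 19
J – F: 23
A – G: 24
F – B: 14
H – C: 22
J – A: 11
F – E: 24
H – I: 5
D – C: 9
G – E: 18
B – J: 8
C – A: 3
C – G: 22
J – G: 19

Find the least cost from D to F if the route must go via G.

Best D to G: D → C → G costing 31
Shortest G→F: G → J → B → F = 41
Total via G: 31 + 41 = 72.

72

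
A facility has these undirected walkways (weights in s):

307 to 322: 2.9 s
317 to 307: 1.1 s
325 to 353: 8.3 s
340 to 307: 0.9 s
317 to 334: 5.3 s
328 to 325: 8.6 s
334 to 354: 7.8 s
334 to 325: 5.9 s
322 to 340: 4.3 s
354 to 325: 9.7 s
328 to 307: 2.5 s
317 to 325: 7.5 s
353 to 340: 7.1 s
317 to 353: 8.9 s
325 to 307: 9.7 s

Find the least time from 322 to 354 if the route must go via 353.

28.9 s

Shortest 322→353: 322–307–340–353 = 10.9
Shortest 353→354: 353–325–354 = 18
Total via 353: 10.9 + 18 = 28.9 s.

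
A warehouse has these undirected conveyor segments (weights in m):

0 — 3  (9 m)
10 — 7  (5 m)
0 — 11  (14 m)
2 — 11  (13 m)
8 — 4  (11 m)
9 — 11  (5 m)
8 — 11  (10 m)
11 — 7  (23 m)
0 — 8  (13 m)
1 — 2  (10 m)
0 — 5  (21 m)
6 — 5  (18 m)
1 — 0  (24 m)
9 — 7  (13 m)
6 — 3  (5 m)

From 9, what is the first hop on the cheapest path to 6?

Candidate routes:
9 → 11 → 0 → 3 → 6: 5+14+9+5 = 33
9 → 11 → 8 → 0 → 3 → 6: 5+10+13+9+5 = 42
Cheapest is 9 → 11 → 0 → 3 → 6 at 33 m.
So from 9 the first move is to 11.

11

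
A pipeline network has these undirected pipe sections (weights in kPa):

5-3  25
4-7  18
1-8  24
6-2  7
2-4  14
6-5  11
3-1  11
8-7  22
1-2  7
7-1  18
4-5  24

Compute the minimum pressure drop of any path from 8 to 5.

Shortest distances from 8:
8: 0
7: 22  (via 8)
1: 24  (via 8)
2: 31  (via 1)
3: 35  (via 1)
6: 38  (via 2)
4: 40  (via 7)
5: 49  (via 6)
Shortest route: 8 → 1 → 2 → 6 → 5 = 49 kPa.

49 kPa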